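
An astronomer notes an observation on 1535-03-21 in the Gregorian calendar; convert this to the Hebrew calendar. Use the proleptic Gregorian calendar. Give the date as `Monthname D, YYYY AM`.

Julian Day Number of the source date = 2281786.
Converting JDN 2281786 to the Hebrew calendar gives 6 Nisan 5295 AM.

Nisan 6, 5295 AM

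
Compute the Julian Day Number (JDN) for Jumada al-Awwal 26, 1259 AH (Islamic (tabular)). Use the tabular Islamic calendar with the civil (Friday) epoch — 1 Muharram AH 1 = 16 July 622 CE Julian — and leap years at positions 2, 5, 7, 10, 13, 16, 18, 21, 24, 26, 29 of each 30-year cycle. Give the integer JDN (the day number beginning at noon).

In the Gregorian calendar the same day is 24 June 1843.
JDN 2451545 is 1 January 2000 CE (Gregorian); the target day is −57169 days from there, so JDN = 2394376.

2394376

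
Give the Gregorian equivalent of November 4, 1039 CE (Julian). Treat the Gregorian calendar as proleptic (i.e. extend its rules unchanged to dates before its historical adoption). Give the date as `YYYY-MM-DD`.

For dates in this range the Gregorian date is 6 days ahead of the Julian.
4 November 1039 Julian + 6 days → 10 November 1039 Gregorian.

1039-11-10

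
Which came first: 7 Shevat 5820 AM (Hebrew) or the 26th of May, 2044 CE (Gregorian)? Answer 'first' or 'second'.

second

Converting both to JDN: 2473468 vs 2467762; the smaller is the second.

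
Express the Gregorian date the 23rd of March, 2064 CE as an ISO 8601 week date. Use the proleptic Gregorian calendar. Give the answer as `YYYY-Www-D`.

2064-W12-7

The weekday is Sunday (ISO weekday 7).
That Sunday belongs to ISO week 12 of ISO year 2064.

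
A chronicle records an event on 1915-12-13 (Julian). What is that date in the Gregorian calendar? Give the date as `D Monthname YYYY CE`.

At this point the Julian calendar is 13 days behind the Gregorian.
13 December 1915 Julian + 13 days → 26 December 1915 Gregorian.

26 December 1915 CE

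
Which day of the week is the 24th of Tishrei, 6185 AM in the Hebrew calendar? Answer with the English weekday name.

In the Gregorian calendar this is 17 October 2424 (JDN 2606698).
Since JDN mod 7 = 3 (0 = Monday), the day is Thursday.

Thursday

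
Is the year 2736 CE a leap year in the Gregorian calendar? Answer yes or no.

yes

2736 is divisible by 4 and not by 100, so it is a leap year.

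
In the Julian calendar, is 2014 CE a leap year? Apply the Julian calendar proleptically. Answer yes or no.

2014 mod 4 = 2, so it is a common year in the Julian calendar.

no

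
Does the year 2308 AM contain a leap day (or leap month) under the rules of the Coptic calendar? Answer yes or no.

2308 mod 4 = 0; in the Coptic calendar a year is leap when year mod 4 = 3, so it is a common year.

no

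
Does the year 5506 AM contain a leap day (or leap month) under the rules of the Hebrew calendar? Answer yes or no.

Hebrew year 5506 is year 15 of its 19-year Metonic cycle; leap years are at positions 3, 6, 8, 11, 14, 17, 19, so it is a common year (12 months).

no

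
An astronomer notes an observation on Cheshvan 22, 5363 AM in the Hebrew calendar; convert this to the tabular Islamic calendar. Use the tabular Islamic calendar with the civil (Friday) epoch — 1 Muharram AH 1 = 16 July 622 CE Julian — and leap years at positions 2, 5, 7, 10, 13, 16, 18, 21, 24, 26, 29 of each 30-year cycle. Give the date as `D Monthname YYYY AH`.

Both dates share Julian Day Number 2306488; in the tabular Islamic calendar that is 21 Jumada al-Awwal 1011 AH.

21 Jumada al-Awwal 1011 AH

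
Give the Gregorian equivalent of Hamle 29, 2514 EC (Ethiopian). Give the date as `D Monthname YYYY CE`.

Julian Day Number of the source date = 2642422.
Converting JDN 2642422 to the Gregorian calendar gives 9 August 2522 CE.

9 August 2522 CE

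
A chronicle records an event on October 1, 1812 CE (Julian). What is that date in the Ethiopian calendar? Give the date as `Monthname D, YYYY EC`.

The source date corresponds to 13 October 1812 in the Gregorian calendar (JDN 2383165).
That day falls on 4 Tikimt 1805 EC in the Ethiopian calendar.

Tikimt 4, 1805 EC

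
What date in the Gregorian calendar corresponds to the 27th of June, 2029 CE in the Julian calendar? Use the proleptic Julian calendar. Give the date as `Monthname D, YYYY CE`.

July 10, 2029 CE

For dates in this range the Gregorian date is 13 days ahead of the Julian.
27 June 2029 Julian + 13 days → 10 July 2029 Gregorian.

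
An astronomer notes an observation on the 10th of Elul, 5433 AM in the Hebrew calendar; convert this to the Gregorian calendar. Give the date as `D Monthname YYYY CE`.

22 August 1673 CE

Both dates share Julian Day Number 2332345; in the Gregorian calendar that is 22 August 1673 CE.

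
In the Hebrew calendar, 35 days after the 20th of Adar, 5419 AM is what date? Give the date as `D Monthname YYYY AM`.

JDN of the 20th of Adar, 5419 AM = 2327071.
2327071 + 35 = 2327106.
JDN 2327106 in the Hebrew calendar is 26 Nisan 5419 AM.

26 Nisan 5419 AM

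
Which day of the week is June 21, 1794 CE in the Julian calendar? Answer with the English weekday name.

Wednesday

Equivalently 2 July 1794 Gregorian, JDN 2376488.
2376488 ≡ 2 (mod 7); counting from Monday = 0 gives Wednesday.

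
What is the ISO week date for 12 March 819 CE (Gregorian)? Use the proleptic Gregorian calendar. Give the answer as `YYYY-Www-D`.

0819-W11-2

The weekday is Tuesday (ISO weekday 2).
That Tuesday belongs to ISO week 11 of ISO year 819.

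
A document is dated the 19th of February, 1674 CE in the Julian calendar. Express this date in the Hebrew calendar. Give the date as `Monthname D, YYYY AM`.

Both dates share Julian Day Number 2332536; in the Hebrew calendar that is 23 Adar I 5434 AM.

Adar I 23, 5434 AM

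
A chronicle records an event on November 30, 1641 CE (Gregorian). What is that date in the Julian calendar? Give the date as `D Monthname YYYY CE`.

At this point the Julian calendar is 10 days behind the Gregorian.
30 November 1641 Gregorian − 10 days → 20 November 1641 Julian.

20 November 1641 CE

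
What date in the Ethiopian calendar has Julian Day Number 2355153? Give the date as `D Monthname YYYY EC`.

26 Tir 1728 EC

The Gregorian equivalent of JDN 2355153 is 2 February 1736.
In the Ethiopian calendar that day is 26 Tir 1728 EC.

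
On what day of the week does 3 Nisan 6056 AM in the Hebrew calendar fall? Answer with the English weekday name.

Monday

Equivalently 6 April 2296 Gregorian, JDN 2559753.
2559753 ≡ 0 (mod 7); counting from Monday = 0 gives Monday.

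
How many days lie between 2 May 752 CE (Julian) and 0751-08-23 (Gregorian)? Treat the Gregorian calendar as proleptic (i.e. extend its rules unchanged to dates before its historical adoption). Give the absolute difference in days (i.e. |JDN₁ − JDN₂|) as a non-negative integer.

First date → JDN 1995848; second date → JDN 1995591.
The interval is |1995848 − 1995591| = 257 days.

257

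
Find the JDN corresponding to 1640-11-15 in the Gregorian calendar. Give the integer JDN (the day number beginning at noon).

2320377

JDN 2451545 is 1 January 2000 CE (Gregorian); the target day is −131168 days from there, so JDN = 2320377.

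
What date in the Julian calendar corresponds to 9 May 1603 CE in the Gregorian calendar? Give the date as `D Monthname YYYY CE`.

The Julian–Gregorian offset here is 10 days (Julian trailing).
9 May 1603 Gregorian − 10 days → 29 April 1603 Julian.

29 April 1603 CE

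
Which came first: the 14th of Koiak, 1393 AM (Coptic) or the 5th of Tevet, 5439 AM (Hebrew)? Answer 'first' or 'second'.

first

First date → JDN 2333561; second date → JDN 2334291.
JDN 2333561 < JDN 2334291, so the first date is earlier.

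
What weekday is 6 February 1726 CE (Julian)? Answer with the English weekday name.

Sunday

Equivalently 17 February 1726 Gregorian, JDN 2351516.
JDN 2351516 mod 7 = 6, and JDN 0 was a Monday, so this is a Sunday.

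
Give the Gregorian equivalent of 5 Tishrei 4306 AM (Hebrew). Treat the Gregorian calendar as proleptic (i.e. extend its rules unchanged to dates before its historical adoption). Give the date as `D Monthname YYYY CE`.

29 September 545 CE

Julian Day Number of the source date = 1920389.
Converting JDN 1920389 to the Gregorian calendar gives 29 September 545 CE.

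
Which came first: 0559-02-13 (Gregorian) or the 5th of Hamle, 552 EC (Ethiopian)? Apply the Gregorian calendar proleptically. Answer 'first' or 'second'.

first

Converting both to JDN: 1925274 vs 1925778; the smaller is the first.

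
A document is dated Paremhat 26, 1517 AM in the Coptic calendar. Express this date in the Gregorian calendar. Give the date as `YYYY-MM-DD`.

Both dates share Julian Day Number 2378954; in the Gregorian calendar that is 3 April 1801 CE.

1801-04-03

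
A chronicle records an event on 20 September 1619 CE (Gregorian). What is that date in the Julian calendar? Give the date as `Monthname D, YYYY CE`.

September 10, 1619 CE

The Julian–Gregorian offset here is 10 days (Julian trailing).
20 September 1619 Gregorian − 10 days → 10 September 1619 Julian.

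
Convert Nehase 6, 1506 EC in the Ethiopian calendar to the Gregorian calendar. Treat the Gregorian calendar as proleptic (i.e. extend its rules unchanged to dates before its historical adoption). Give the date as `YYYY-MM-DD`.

1514-08-09

Julian Day Number of the source date = 2274257.
Converting JDN 2274257 to the Gregorian calendar gives 9 August 1514 CE.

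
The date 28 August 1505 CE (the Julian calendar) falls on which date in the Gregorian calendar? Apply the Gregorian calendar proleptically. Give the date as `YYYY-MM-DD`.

For dates in this range the Gregorian date is 10 days ahead of the Julian.
28 August 1505 Julian + 10 days → 7 September 1505 Gregorian.

1505-09-07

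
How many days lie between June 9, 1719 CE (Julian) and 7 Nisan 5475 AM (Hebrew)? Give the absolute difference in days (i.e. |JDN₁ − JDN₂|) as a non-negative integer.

1532

JDN of the first date = 2349082.
JDN of the second date = 2347550.
|2347550 − 2349082| = 1532.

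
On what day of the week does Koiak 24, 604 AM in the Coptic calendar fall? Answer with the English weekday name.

This is JDN 2045389 (25 December 887 Gregorian).
2045389 ≡ 3 (mod 7); counting from Monday = 0 gives Thursday.

Thursday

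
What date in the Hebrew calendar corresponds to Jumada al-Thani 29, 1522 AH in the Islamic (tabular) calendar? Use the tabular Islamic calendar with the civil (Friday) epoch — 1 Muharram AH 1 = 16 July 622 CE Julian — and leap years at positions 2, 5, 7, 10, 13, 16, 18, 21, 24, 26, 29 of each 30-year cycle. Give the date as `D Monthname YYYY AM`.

Both dates share Julian Day Number 2487608; in the Hebrew calendar that is 29 Elul 5858 AM.

29 Elul 5858 AM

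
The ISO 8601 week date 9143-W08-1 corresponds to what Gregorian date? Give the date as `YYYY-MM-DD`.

ISO week 1 of 9143 is the week containing the first Thursday of 9143.
Week 8, day 1 (Monday) lands on 9143-02-22.

9143-02-22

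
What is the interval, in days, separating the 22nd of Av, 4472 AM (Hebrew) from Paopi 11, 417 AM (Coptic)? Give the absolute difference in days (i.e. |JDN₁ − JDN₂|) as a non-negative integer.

First date → JDN 1981327; second date → JDN 1977014.
The interval is |1981327 − 1977014| = 4313 days.

4313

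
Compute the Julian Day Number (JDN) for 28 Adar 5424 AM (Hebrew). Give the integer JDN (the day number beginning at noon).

Equivalently 25 March 1664 (Gregorian).
JDN 2400001 is 17 November 1858 CE (Gregorian), MJD 0; the target day is −71093 days from there, so JDN = 2328908.

2328908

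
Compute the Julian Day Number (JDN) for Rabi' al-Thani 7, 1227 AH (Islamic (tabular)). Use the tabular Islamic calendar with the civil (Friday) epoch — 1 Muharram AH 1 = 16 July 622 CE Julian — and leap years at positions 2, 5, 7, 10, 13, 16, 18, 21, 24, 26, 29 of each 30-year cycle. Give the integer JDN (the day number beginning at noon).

Equivalently 20 April 1812 (Gregorian).
JDN 2451545 is 1 January 2000 CE (Gregorian); the target day is −68556 days from there, so JDN = 2382989.

2382989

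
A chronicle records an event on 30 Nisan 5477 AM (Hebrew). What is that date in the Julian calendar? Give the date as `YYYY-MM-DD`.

Both dates share Julian Day Number 2348282; in the Julian calendar that is 31 March 1717 CE.

1717-03-31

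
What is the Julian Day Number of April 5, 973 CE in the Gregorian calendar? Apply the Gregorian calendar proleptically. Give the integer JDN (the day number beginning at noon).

2076536

JDN 2299161 is 15 October 1582 CE (Gregorian); the target day is −222625 days from there, so JDN = 2076536.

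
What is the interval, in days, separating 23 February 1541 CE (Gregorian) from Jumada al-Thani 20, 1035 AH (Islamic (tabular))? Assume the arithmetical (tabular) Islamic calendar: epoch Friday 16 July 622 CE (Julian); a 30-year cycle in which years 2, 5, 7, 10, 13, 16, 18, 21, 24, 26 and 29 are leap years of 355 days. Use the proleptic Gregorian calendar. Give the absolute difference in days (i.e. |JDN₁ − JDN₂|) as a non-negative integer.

JDN of the first date = 2283952.
JDN of the second date = 2315022.
|2315022 − 2283952| = 31070.

31070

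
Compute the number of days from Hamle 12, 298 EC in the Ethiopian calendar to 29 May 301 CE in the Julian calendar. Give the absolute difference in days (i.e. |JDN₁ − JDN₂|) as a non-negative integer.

JDN of the first date = 1833011.
JDN of the second date = 1831147.
|1831147 − 1833011| = 1864.

1864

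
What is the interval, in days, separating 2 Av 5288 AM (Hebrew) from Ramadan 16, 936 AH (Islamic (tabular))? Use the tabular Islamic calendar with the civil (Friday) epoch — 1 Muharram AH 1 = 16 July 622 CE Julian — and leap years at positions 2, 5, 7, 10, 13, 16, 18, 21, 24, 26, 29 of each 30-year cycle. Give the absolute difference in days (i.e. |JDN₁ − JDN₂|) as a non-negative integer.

665

JDN of the first date = 2279359.
JDN of the second date = 2280024.
|2280024 − 2279359| = 665.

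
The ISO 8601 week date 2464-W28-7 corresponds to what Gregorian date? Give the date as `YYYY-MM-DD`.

ISO week 1 of 2464 is the week containing the first Thursday of 2464.
Week 28, day 7 (Sunday) lands on 2464-07-13.

2464-07-13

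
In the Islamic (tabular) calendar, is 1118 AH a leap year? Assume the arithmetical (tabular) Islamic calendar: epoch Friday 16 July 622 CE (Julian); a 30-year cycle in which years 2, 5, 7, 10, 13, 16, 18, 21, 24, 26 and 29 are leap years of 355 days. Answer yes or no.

Year 1118 AH is year 8 of its 30-year cycle; leap positions are 2, 5, 7, 10, 13, 16, 18, 21, 24, 26, 29, so it is a common year (354 days).

no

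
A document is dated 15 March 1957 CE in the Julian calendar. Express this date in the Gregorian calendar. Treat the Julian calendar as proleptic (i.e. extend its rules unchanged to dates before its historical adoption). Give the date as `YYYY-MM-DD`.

For dates in this range the Gregorian date is 13 days ahead of the Julian.
15 March 1957 Julian + 13 days → 28 March 1957 Gregorian.

1957-03-28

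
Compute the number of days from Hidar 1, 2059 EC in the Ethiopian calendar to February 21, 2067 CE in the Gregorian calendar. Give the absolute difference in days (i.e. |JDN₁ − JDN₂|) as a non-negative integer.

First date → JDN 2475965; second date → JDN 2476068.
The interval is |2475965 − 2476068| = 103 days.

103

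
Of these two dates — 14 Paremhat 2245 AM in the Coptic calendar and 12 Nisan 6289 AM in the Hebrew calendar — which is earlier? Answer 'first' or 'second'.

first

The two dates have Julian Day Numbers 2644844 and 2644871 respectively.
Since 2644844 < 2644871, the first date comes first.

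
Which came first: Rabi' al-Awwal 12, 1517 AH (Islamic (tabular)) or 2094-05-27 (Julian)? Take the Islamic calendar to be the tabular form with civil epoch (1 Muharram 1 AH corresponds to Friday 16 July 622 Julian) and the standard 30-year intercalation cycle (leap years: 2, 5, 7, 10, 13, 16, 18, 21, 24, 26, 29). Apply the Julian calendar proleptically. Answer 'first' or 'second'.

first

Converting both to JDN: 2485730 vs 2486038; the smaller is the first.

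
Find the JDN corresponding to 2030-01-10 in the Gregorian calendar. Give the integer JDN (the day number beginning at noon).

2462512

JDN 2299161 is 15 October 1582 CE (Gregorian); the target day is +163351 days from there, so JDN = 2462512.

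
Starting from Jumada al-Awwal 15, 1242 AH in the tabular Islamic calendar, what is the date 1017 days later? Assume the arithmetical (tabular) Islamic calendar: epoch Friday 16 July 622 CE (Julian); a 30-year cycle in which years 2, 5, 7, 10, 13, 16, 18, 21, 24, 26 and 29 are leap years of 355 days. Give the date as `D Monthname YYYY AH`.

28 Rabi' al-Awwal 1245 AH

JDN of Jumada al-Awwal 15, 1242 AH = 2388341.
2388341 + 1017 = 2389358.
JDN 2389358 in the tabular Islamic calendar is 28 Rabi' al-Awwal 1245 AH.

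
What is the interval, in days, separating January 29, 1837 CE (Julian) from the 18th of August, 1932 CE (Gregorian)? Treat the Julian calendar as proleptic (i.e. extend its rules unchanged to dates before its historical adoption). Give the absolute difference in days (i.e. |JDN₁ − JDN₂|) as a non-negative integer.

First date → JDN 2392051; second date → JDN 2426938.
The interval is |2392051 − 2426938| = 34887 days.

34887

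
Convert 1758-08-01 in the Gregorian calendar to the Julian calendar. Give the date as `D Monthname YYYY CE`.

At this point the Julian calendar is 11 days behind the Gregorian.
1 August 1758 Gregorian − 11 days → 21 July 1758 Julian.

21 July 1758 CE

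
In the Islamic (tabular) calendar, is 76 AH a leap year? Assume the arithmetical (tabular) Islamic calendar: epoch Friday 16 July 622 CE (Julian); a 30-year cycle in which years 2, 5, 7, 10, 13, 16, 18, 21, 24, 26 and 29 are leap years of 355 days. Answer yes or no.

yes

Year 76 AH is year 16 of its 30-year cycle; leap positions are 2, 5, 7, 10, 13, 16, 18, 21, 24, 26, 29, so it is a leap year (355 days).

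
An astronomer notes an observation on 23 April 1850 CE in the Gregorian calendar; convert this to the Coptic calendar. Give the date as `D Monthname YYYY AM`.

Julian Day Number of the source date = 2396871.
Converting JDN 2396871 to the Coptic calendar gives 16 Parmouti 1566 AM.

16 Parmouti 1566 AM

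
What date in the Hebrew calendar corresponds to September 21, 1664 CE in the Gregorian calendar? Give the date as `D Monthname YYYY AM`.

2 Tishrei 5425 AM

Julian Day Number of the source date = 2329088.
Converting JDN 2329088 to the Hebrew calendar gives 2 Tishrei 5425 AM.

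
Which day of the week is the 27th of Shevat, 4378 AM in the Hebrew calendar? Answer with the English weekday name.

Saturday

In the proleptic Gregorian calendar this is 31 January 618 (JDN 1946810).
Since JDN mod 7 = 5 (0 = Monday), the day is Saturday.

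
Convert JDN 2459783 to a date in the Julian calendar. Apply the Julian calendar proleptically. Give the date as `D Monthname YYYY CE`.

9 July 2022 CE

The Gregorian equivalent of JDN 2459783 is 22 July 2022.
In the Julian calendar that day is 9 July 2022 CE.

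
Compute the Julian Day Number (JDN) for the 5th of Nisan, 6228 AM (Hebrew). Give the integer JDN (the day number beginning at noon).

In the Gregorian calendar the same day is 29 March 2468.
JDN 2299161 is 15 October 1582 CE (Gregorian); the target day is +323406 days from there, so JDN = 2622567.

2622567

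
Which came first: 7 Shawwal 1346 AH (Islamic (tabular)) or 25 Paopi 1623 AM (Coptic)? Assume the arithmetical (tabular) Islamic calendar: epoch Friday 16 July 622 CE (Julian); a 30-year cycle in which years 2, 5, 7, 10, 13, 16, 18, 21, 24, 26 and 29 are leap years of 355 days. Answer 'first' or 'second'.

First date → JDN 2425335; second date → JDN 2417519.
JDN 2417519 < JDN 2425335, so the second date is earlier.

second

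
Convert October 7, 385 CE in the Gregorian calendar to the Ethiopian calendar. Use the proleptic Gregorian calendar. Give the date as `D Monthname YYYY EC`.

Julian Day Number of the source date = 1861958.
Converting JDN 1861958 to the Ethiopian calendar gives 9 Tikimt 378 EC.

9 Tikimt 378 EC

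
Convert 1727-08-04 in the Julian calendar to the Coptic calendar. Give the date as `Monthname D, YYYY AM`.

Both dates share Julian Day Number 2352060; in the Coptic calendar that is 11 Mesori 1443 AM.

Mesori 11, 1443 AM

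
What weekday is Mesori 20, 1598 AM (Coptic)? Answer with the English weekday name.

This is JDN 2408683 (25 August 1882 Gregorian).
Since JDN mod 7 = 4 (0 = Monday), the day is Friday.

Friday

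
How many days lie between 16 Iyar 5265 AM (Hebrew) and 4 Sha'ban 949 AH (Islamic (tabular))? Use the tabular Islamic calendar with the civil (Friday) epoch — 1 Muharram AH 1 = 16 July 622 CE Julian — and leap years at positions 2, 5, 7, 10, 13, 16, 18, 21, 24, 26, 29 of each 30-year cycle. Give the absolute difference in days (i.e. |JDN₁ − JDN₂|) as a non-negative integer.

First date → JDN 2270869; second date → JDN 2284590.
The interval is |2270869 − 2284590| = 13721 days.

13721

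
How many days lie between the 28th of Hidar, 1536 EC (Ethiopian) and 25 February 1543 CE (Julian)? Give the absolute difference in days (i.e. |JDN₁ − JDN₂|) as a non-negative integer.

JDN of the first date = 2284967.
JDN of the second date = 2284694.
|2284694 − 2284967| = 273.

273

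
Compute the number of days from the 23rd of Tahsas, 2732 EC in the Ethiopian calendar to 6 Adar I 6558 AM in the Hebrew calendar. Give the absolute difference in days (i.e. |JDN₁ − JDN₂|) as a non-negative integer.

JDN of the first date = 2721831.
JDN of the second date = 2743053.
|2743053 − 2721831| = 21222.

21222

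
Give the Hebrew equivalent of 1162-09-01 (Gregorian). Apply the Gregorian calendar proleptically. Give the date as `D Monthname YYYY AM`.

13 Elul 4922 AM

Julian Day Number of the source date = 2145715.
Converting JDN 2145715 to the Hebrew calendar gives 13 Elul 4922 AM.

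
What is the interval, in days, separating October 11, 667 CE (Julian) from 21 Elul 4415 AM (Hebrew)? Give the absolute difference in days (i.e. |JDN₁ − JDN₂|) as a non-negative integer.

4426

First date → JDN 1964963; second date → JDN 1960537.
The interval is |1964963 − 1960537| = 4426 days.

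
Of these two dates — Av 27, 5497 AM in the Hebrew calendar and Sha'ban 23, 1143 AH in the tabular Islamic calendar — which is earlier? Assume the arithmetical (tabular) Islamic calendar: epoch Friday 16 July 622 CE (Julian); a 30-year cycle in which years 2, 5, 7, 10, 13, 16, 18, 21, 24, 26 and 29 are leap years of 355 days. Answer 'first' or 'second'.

second

Converting both to JDN: 2355722 vs 2353356; the smaller is the second.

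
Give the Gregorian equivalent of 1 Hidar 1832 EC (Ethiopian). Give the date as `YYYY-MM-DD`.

1839-11-10

Julian Day Number of the source date = 2393054.
Converting JDN 2393054 to the Gregorian calendar gives 10 November 1839 CE.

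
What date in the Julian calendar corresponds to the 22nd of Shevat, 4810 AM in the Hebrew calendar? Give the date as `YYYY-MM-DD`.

Julian Day Number of the source date = 2104588.
Converting JDN 2104588 to the Julian calendar gives 18 January 1050 CE.

1050-01-18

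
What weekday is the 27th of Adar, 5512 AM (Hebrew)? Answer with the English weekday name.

Equivalently 13 March 1752 Gregorian, JDN 2361037.
JDN 2361037 mod 7 = 0, and JDN 0 was a Monday, so this is a Monday.

Monday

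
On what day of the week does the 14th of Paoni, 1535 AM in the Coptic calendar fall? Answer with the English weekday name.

This is JDN 2385606 (20 June 1819 Gregorian).
2385606 ≡ 6 (mod 7); counting from Monday = 0 gives Sunday.

Sunday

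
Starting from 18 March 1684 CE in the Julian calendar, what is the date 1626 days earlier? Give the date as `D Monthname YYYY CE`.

5 October 1679 CE

JDN of 18 March 1684 CE = 2336216.
2336216 − 1626 = 2334590.
JDN 2334590 in the Julian calendar is 5 October 1679 CE.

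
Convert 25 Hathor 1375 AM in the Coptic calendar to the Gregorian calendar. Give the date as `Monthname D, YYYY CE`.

Julian Day Number of the source date = 2326967.
Converting JDN 2326967 to the Gregorian calendar gives 1 December 1658 CE.

December 1, 1658 CE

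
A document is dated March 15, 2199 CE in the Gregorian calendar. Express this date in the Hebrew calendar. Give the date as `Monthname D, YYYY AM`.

Julian Day Number of the source date = 2524302.
Converting JDN 2524302 to the Hebrew calendar gives 17 Adar 5959 AM.

Adar 17, 5959 AM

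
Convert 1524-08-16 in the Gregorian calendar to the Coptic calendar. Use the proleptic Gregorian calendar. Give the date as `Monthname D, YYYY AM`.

Both dates share Julian Day Number 2277917; in the Coptic calendar that is 13 Mesori 1240 AM.

Mesori 13, 1240 AM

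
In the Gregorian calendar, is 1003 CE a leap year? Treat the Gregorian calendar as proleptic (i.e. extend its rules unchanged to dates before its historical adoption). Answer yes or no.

no

1003 is not divisible by 4, so it is a common year.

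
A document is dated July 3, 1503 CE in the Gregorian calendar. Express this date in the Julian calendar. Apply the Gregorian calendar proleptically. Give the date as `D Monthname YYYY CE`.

At this point the Julian calendar is 10 days behind the Gregorian.
3 July 1503 Gregorian − 10 days → 23 June 1503 Julian.

23 June 1503 CE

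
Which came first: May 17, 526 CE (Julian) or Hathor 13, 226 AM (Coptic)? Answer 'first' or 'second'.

First date → JDN 1913316; second date → JDN 1907283.
JDN 1907283 < JDN 1913316, so the second date is earlier.

second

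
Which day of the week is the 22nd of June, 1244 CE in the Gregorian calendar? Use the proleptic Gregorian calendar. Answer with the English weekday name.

Wednesday

Since JDN mod 7 = 2 (0 = Monday), the day is Wednesday.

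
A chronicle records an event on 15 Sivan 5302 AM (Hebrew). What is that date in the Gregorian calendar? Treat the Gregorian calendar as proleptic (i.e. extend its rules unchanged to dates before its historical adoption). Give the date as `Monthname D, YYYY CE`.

June 9, 1542 CE

Both dates share Julian Day Number 2284423; in the Gregorian calendar that is 9 June 1542 CE.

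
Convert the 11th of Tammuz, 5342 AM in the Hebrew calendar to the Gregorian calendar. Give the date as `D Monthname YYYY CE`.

11 July 1582 CE

Both dates share Julian Day Number 2299065; in the Gregorian calendar that is 11 July 1582 CE.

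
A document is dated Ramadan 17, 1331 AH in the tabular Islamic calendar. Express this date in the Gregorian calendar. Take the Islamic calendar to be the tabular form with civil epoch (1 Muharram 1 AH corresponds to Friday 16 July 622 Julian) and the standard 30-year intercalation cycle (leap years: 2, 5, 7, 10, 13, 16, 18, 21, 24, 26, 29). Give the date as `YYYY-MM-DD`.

Julian Day Number of the source date = 2420000.
Converting JDN 2420000 to the Gregorian calendar gives 20 August 1913 CE.

1913-08-20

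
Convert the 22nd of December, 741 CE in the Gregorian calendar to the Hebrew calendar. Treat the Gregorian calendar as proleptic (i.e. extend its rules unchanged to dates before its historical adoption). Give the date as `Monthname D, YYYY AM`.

Both dates share Julian Day Number 1992060; in the Hebrew calendar that is 4 Tevet 4502 AM.

Tevet 4, 4502 AM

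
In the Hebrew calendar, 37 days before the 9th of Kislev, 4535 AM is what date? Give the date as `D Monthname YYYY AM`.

1 Cheshvan 4535 AM

The starting date is JDN 2004083; 2004083 − 37 = 2004046.
JDN 2004046 corresponds to 1 Cheshvan 4535 AM.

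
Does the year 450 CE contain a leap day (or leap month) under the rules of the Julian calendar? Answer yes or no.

450 mod 4 = 2, so it is a common year in the Julian calendar.

no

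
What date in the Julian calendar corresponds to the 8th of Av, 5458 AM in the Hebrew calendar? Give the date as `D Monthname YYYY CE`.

Both dates share Julian Day Number 2341439; in the Julian calendar that is 6 July 1698 CE.

6 July 1698 CE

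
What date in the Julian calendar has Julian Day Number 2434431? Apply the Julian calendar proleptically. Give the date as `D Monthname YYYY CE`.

9 February 1953 CE

The Gregorian equivalent of JDN 2434431 is 22 February 1953.
In the Julian calendar that day is 9 February 1953 CE.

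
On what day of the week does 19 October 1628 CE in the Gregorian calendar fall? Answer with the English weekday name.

Thursday

Since JDN mod 7 = 3 (0 = Monday), the day is Thursday.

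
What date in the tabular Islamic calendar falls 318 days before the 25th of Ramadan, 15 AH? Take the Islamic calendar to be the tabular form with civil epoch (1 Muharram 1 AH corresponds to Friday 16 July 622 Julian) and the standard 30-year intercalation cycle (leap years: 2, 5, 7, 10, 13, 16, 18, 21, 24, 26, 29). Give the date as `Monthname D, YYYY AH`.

Dhu al-Qa'dah 2, 14 AH

Counting 318 days back from JDN 1953661 reaches JDN 1953343, which is Dhu al-Qa'dah 2, 14 AH.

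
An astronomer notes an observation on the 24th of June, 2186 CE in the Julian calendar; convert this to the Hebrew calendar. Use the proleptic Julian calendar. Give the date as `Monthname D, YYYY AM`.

Tammuz 21, 5946 AM

Julian Day Number of the source date = 2519669.
Converting JDN 2519669 to the Hebrew calendar gives 21 Tammuz 5946 AM.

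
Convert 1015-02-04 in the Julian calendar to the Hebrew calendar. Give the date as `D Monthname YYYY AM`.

The source date corresponds to 10 February 1015 in the proleptic Gregorian calendar (JDN 2091821).
That day falls on 12 Adar I 4775 AM in the Hebrew calendar.

12 Adar I 4775 AM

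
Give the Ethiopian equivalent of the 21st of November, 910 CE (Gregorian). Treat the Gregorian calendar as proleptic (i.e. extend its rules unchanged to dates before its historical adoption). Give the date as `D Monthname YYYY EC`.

Julian Day Number of the source date = 2053755.
Converting JDN 2053755 to the Ethiopian calendar gives 20 Hidar 903 EC.

20 Hidar 903 EC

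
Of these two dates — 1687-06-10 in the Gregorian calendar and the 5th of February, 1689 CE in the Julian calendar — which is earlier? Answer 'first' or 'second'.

First date → JDN 2337385; second date → JDN 2338001.
JDN 2337385 < JDN 2338001, so the first date is earlier.

first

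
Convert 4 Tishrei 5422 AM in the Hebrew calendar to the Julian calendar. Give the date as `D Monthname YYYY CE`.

17 September 1661 CE

The source date corresponds to 27 September 1661 in the Gregorian calendar (JDN 2327998).
That day falls on 17 September 1661 CE in the Julian calendar.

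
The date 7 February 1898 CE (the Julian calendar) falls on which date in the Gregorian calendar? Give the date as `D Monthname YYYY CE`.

At this point the Julian calendar is 12 days behind the Gregorian.
7 February 1898 Julian + 12 days → 19 February 1898 Gregorian.

19 February 1898 CE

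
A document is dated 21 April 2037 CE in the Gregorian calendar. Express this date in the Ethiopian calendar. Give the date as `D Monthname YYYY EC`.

13 Miyazya 2029 EC

Julian Day Number of the source date = 2465170.
Converting JDN 2465170 to the Ethiopian calendar gives 13 Miyazya 2029 EC.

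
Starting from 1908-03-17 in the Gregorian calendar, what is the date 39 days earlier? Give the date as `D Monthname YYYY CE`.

7 February 1908 CE

The starting date is JDN 2418018; 2418018 − 39 = 2417979.
JDN 2417979 corresponds to 7 February 1908 CE.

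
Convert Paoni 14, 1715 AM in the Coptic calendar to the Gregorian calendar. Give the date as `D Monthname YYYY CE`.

Both dates share Julian Day Number 2451351; in the Gregorian calendar that is 21 June 1999 CE.

21 June 1999 CE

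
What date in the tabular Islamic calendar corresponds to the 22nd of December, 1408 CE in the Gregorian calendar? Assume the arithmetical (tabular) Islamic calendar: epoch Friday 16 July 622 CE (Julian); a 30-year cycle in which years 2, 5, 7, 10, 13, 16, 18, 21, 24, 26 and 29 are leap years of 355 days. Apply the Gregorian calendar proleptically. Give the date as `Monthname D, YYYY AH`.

Rajab 24, 811 AH

Both dates share Julian Day Number 2235677; in the tabular Islamic calendar that is 24 Rajab 811 AH.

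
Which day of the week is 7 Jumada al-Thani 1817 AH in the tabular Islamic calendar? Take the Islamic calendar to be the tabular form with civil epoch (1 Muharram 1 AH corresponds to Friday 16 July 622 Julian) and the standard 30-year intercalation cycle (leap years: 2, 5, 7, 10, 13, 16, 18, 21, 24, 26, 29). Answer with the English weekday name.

Thursday

This is JDN 2592124 (22 November 2384 Gregorian).
Since JDN mod 7 = 3 (0 = Monday), the day is Thursday.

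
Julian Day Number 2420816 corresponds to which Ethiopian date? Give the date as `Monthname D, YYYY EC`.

Hidar 4, 1908 EC

JDN 2420816 is 14 November 1915 in the Gregorian calendar.
In the Ethiopian calendar that day is Hidar 4, 1908 EC.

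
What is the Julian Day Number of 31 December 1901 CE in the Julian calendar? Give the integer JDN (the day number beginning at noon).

2415763

Equivalently 13 January 1902 (Gregorian).
JDN 2400001 is 17 November 1858 CE (Gregorian), MJD 0; the target day is +15762 days from there, so JDN = 2415763.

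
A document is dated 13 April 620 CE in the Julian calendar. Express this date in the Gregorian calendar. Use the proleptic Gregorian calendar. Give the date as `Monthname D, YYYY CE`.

At this point the Julian calendar is 3 days behind the Gregorian.
13 April 620 Julian + 3 days → 16 April 620 Gregorian.

April 16, 620 CE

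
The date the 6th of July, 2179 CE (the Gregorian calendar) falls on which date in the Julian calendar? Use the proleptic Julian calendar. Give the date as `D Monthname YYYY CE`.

At this point the Julian calendar is 14 days behind the Gregorian.
6 July 2179 Gregorian − 14 days → 22 June 2179 Julian.

22 June 2179 CE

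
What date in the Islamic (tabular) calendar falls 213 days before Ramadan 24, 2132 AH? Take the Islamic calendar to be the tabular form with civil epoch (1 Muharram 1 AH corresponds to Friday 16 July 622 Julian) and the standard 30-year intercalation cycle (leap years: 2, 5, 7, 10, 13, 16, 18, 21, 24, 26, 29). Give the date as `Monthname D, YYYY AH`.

Safar 17, 2132 AH

The starting date is JDN 2703854; 2703854 − 213 = 2703641.
JDN 2703641 corresponds to Safar 17, 2132 AH.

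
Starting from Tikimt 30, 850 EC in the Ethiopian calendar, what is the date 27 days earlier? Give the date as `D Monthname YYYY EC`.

The starting date is JDN 2034377; 2034377 − 27 = 2034350.
JDN 2034350 corresponds to 3 Tikimt 850 EC.

3 Tikimt 850 EC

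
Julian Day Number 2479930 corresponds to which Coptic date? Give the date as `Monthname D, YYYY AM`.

JDN 2479930 is 18 September 2077 in the Gregorian calendar.
In the Coptic calendar that day is Thout 8, 1794 AM.

Thout 8, 1794 AM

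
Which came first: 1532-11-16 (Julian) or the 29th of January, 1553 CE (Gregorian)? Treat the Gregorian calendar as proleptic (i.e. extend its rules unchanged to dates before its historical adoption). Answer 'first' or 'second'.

The two dates have Julian Day Numbers 2280941 and 2288310 respectively.
Since 2280941 < 2288310, the first date comes first.

first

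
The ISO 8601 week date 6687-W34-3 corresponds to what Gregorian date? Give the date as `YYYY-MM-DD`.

ISO week 1 of 6687 is the week containing the first Thursday of 6687.
Week 34, day 3 (Wednesday) lands on 6687-08-24.

6687-08-24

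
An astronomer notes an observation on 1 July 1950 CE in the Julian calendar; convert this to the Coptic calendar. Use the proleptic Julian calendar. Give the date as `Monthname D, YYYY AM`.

Epip 7, 1666 AM

Both dates share Julian Day Number 2433477; in the Coptic calendar that is 7 Epip 1666 AM.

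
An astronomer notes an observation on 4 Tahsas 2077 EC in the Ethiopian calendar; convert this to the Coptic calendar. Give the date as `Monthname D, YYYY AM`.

Koiak 4, 1801 AM

Julian Day Number of the source date = 2482573.
Converting JDN 2482573 to the Coptic calendar gives 4 Koiak 1801 AM.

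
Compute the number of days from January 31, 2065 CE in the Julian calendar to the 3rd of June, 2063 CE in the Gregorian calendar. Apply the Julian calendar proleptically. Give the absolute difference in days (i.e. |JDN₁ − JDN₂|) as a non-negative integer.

621

First date → JDN 2475330; second date → JDN 2474709.
The interval is |2475330 − 2474709| = 621 days.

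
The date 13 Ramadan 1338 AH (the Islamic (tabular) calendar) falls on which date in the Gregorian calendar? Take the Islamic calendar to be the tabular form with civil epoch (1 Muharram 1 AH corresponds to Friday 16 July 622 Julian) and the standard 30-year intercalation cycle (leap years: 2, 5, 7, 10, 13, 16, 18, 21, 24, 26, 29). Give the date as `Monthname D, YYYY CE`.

May 31, 1920 CE

Julian Day Number of the source date = 2422476.
Converting JDN 2422476 to the Gregorian calendar gives 31 May 1920 CE.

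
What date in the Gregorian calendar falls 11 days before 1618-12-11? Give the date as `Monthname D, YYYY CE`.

Counting 11 days back from JDN 2312367 reaches JDN 2312356, which is November 30, 1618 CE.

November 30, 1618 CE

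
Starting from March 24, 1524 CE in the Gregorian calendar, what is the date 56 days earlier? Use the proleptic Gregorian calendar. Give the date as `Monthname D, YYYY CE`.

JDN of March 24, 1524 CE = 2277772.
2277772 − 56 = 2277716.
JDN 2277716 in the Gregorian calendar is January 28, 1524 CE.

January 28, 1524 CE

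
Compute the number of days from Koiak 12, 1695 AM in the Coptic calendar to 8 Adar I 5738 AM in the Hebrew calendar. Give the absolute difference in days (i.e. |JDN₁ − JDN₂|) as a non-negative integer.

JDN of the first date = 2443864.
JDN of the second date = 2443555.
|2443555 − 2443864| = 309.

309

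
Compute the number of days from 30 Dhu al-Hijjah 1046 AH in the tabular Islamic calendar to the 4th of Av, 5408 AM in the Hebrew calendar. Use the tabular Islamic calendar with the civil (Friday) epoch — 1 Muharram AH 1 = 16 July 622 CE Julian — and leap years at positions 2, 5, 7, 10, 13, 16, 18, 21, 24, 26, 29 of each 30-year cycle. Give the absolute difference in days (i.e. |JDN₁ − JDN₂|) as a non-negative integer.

4077

JDN of the first date = 2319107.
JDN of the second date = 2323184.
|2323184 − 2319107| = 4077.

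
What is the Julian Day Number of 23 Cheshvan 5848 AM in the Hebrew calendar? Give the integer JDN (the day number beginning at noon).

2483643

In the Gregorian calendar the same day is 18 November 2087.
JDN 2451545 is 1 January 2000 CE (Gregorian); the target day is +32098 days from there, so JDN = 2483643.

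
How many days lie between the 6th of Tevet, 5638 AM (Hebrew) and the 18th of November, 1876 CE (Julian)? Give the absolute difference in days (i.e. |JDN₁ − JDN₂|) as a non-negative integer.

377

JDN of the first date = 2406966.
JDN of the second date = 2406589.
|2406589 − 2406966| = 377.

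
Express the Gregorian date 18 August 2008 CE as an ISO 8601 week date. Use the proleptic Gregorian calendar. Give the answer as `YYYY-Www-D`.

2008-W34-1

The weekday is Monday (ISO weekday 1).
That Monday belongs to ISO week 34 of ISO year 2008.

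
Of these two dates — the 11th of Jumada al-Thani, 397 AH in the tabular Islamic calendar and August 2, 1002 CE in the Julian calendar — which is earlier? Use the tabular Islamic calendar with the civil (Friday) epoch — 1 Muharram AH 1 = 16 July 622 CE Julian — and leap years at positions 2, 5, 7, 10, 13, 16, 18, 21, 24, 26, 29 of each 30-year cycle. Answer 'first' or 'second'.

second

Converting both to JDN: 2088927 vs 2087252; the smaller is the second.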